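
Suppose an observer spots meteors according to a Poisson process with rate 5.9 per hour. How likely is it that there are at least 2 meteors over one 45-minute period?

Over the interval, μ = 5.9 × 0.75 = 4.425 (a 45-minute period = 0.75 hours).
P(N ≥ 2) = 1 − P(N ≤ 1) = 1 − Σ_{j=0}^{1} e^(−μ) μ^j/j! ≈ 0.9350.

0.9350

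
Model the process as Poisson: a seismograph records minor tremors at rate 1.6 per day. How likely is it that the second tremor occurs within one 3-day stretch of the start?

Over the interval, μ = 1.6 × 3 = 4.8 (a 3-day stretch = 3 days).
The second arrival falls in the interval iff at least 2 events occur there: P(S_2 ≤ t) = P(N ≥ 2) = 1 − P(N ≤ 1) ≈ 0.9523.

0.9523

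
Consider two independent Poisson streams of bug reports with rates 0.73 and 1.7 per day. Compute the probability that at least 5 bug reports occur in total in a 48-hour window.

Independent Poisson processes superpose: combined rate λ = 0.73 + 1.7 = 2.43 per day.
Over the interval, μ = 2.43 × 2 = 4.86 (a 48-hour window = 2 days).
P(N ≥ 5) = 1 − P(N ≤ 4) ≈ 0.5346.

0.5346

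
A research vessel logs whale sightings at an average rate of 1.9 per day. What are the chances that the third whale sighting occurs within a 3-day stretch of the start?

Over the interval, μ = 1.9 × 3 = 5.7 (a 3-day stretch = 3 days).
The third arrival falls in the interval iff at least 3 events occur there: P(S_3 ≤ t) = P(N ≥ 3) = 1 − P(N ≤ 2) ≈ 0.9232.

0.9232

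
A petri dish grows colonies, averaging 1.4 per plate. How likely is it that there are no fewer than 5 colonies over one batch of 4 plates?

Over the interval, μ = 1.4 × 4 = 5.6 (a batch of 4 plates = 4 plates).
P(N ≥ 5) = 1 − P(N ≤ 4) = 1 − Σ_{j=0}^{4} e^(−μ) μ^j/j! ≈ 0.6578.

0.6578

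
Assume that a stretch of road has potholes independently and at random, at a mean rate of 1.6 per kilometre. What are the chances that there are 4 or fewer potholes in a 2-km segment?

Over the interval, μ = 1.6 × 2 = 3.2 (a 2-km segment = 2 kilometres).
P(N ≤ 4) = Σ_{j=0}^{4} e^(−μ) μ^j/j! ≈ 0.7806.

0.7806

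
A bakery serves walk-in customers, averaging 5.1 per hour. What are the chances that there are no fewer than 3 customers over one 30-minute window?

Over the interval, μ = 5.1 × 0.5 = 2.55 (a 30-minute window = 0.5 hours).
P(N ≥ 3) = 1 − P(N ≤ 2) = 1 − Σ_{j=0}^{2} e^(−μ) μ^j/j! ≈ 0.4689.

0.4689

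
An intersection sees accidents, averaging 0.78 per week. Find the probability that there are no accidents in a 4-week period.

Over the interval, μ = 0.78 × 4 = 3.12 (a 4-week period = 4 weeks).
P(N = 0) = e^(−μ) μ^0/0! = e^(−3.12) · 3.12^0/1 ≈ 0.0442.

0.0442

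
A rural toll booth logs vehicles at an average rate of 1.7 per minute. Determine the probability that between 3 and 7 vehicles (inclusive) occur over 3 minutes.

0.7395

Over the interval, μ = 1.7 × 3 = 5.1 (3 minutes).
P(3 ≤ N ≤ 7) = Σ_{j=3}^{7} e^(−5.1) · 5.1^j/j! ≈ 0.7395.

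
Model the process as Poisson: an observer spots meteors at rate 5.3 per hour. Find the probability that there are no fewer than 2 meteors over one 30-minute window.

0.7421

Over the interval, μ = 5.3 × 0.5 = 2.65 (a 30-minute window = 0.5 hours).
P(N ≥ 2) = 1 − P(N ≤ 1) = 1 − Σ_{j=0}^{1} e^(−μ) μ^j/j! ≈ 0.7421.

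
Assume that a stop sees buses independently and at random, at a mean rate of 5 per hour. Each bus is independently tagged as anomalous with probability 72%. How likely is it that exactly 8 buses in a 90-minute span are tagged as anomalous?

0.0810

Thinning: the buses that are tagged as anomalous themselves form a Poisson process with rate 0.72 × 5 = 3.6 per hour.
Over the interval, μ = 3.6 × 1.5 = 5.4 (a 90-minute span = 1.5 hours).
P(N = 8) = e^(−5.4) · 5.4^8/8! ≈ 0.0810.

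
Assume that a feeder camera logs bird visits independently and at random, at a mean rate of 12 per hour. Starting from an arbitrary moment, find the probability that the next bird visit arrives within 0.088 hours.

0.6522

Inter-arrival times are exponential with rate λ = 12 per hour.
P(T ≤ 0.088) = 1 − e^(−λt) = 1 − e^(−12 × 0.088) = 1 − e^(−1.056) ≈ 0.6522.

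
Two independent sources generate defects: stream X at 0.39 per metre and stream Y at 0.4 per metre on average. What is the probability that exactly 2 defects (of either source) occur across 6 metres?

0.0982

Independent Poisson processes superpose: combined rate λ = 0.39 + 0.4 = 0.79 per metre.
Over the interval, μ = 0.79 × 6 = 4.74 (6 metres).
P(N = 2) = e^(−4.74) · 4.74^2/2! ≈ 0.0982.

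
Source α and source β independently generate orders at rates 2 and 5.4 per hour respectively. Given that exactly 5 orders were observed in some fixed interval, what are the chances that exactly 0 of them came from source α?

0.2069

Given the total, each event is independently from source α with probability p = λ_α/(λ_α+λ_β) = 2/7.4 ≈ 0.2703.
So K ~ Binomial(5, 2/7.4): P(K = 0) = C(5,0) · (2/7.4)^0 · (5.4/7.4)^5 ≈ 0.2069.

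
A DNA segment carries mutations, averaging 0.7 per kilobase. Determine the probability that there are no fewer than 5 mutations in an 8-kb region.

Over the interval, μ = 0.7 × 8 = 5.6 (an 8-kb region = 8 kilobases).
P(N ≥ 5) = 1 − P(N ≤ 4) = 1 − Σ_{j=0}^{4} e^(−μ) μ^j/j! ≈ 0.6578.

0.6578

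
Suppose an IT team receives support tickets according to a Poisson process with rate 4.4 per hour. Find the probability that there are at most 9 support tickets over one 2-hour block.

0.6137

Over the interval, μ = 4.4 × 2 = 8.8 (a 2-hour block = 2 hours).
P(N ≤ 9) = Σ_{j=0}^{9} e^(−μ) μ^j/j! ≈ 0.6137.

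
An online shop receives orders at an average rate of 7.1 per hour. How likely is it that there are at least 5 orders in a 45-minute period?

0.6146

Over the interval, μ = 7.1 × 0.75 = 5.325 (a 45-minute period = 0.75 hours).
P(N ≥ 5) = 1 − P(N ≤ 4) = 1 − Σ_{j=0}^{4} e^(−μ) μ^j/j! ≈ 0.6146.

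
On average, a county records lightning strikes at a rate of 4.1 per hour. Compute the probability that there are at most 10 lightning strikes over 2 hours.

Over the interval, μ = 4.1 × 2 = 8.2 (2 hours).
P(N ≤ 10) = Σ_{j=0}^{10} e^(−μ) μ^j/j! ≈ 0.7955.

0.7955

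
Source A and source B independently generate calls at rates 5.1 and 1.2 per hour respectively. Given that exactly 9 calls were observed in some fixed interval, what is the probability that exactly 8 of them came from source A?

Given the total, each event is independently from source A with probability p = λ_A/(λ_A+λ_B) = 5.1/6.3 ≈ 0.8095.
So K ~ Binomial(9, 5.1/6.3): P(K = 8) = C(9,8) · (5.1/6.3)^8 · (1.2/6.3)^1 ≈ 0.3162.

0.3162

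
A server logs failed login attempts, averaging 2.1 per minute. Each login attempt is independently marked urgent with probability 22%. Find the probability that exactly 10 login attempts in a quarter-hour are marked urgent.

0.0689

Thinning: the login attempts that are marked urgent themselves form a Poisson process with rate 0.22 × 2.1 = 0.462 per minute.
Over the interval, μ = 0.462 × 15 = 6.93 (a quarter-hour = 15 minutes).
P(N = 10) = e^(−6.93) · 6.93^10/10! ≈ 0.0689.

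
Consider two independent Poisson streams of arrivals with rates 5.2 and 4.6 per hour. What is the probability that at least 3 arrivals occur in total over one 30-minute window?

0.8667

Independent Poisson processes superpose: combined rate λ = 5.2 + 4.6 = 9.8 per hour.
Over the interval, μ = 9.8 × 0.5 = 4.9 (a 30-minute window = 0.5 hours).
P(N ≥ 3) = 1 − P(N ≤ 2) ≈ 0.8667.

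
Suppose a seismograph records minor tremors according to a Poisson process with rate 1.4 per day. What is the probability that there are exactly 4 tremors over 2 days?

Over the interval, μ = 1.4 × 2 = 2.8 (2 days).
P(N = 4) = e^(−μ) μ^4/4! = e^(−2.8) · 2.8^4/24 ≈ 0.1557.

0.1557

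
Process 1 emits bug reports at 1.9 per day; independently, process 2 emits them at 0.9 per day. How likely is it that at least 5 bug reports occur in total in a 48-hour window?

Independent Poisson processes superpose: combined rate λ = 1.9 + 0.9 = 2.8 per day.
Over the interval, μ = 2.8 × 2 = 5.6 (a 48-hour window = 2 days).
P(N ≥ 5) = 1 − P(N ≤ 4) ≈ 0.6578.

0.6578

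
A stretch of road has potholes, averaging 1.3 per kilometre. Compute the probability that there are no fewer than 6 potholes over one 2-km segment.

Over the interval, μ = 1.3 × 2 = 2.6 (a 2-km segment = 2 kilometres).
P(N ≥ 6) = 1 − P(N ≤ 5) = 1 − Σ_{j=0}^{5} e^(−μ) μ^j/j! ≈ 0.0490.

0.0490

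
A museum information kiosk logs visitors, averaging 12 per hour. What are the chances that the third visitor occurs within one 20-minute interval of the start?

Over the interval, μ = 12 × 1/3 = 4 (a 20-minute interval = 1/3 hours).
The third arrival falls in the interval iff at least 3 events occur there: P(S_3 ≤ t) = P(N ≥ 3) = 1 − P(N ≤ 2) ≈ 0.7619.

0.7619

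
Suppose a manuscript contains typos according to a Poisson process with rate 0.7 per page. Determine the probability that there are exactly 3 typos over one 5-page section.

Over the interval, μ = 0.7 × 5 = 3.5 (a 5-page section = 5 pages).
P(N = 3) = e^(−μ) μ^3/3! = e^(−3.5) · 3.5^3/6 ≈ 0.2158.

0.2158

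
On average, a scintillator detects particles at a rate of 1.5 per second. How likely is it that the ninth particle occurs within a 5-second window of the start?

Over the interval, μ = 1.5 × 5 = 7.5 (a 5-second window = 5 seconds).
The ninth arrival falls in the interval iff at least 9 events occur there: P(S_9 ≤ t) = P(N ≥ 9) = 1 − P(N ≤ 8) ≈ 0.3380.

0.3380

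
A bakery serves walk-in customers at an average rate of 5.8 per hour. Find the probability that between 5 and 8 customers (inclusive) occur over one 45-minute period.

Over the interval, μ = 5.8 × 0.75 = 4.35 (a 45-minute period = 0.75 hours).
P(5 ≤ N ≤ 8) = Σ_{j=5}^{8} e^(−4.35) · 4.35^j/j! ≈ 0.4055.

0.4055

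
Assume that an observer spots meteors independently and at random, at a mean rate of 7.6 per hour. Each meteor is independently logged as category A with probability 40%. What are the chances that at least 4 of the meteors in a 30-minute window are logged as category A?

Thinning: the meteors that are logged as category A themselves form a Poisson process with rate 0.4 × 7.6 = 3.04 per hour.
Over the interval, μ = 3.04 × 0.5 = 1.52 (a 30-minute window = 0.5 hours).
P(N ≥ 4) = 1 − P(N ≤ 3) ≈ 0.0682.

0.0682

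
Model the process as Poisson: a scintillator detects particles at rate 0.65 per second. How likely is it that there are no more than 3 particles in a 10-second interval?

0.1118

Over the interval, μ = 0.65 × 10 = 6.5 (a 10-second interval = 10 seconds).
P(N ≤ 3) = Σ_{j=0}^{3} e^(−μ) μ^j/j! ≈ 0.1118.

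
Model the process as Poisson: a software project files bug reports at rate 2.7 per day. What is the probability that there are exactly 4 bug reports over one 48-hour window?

Over the interval, μ = 2.7 × 2 = 5.4 (a 48-hour window = 2 days).
P(N = 4) = e^(−μ) μ^4/4! = e^(−5.4) · 5.4^4/24 ≈ 0.1600.

0.1600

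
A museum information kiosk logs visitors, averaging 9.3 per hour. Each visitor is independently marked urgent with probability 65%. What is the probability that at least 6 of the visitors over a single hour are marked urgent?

0.5615

Thinning: the visitors that are marked urgent themselves form a Poisson process with rate 0.65 × 9.3 = 6.045 per hour.
So μ = 6.045.
P(N ≥ 6) = 1 − P(N ≤ 5) ≈ 0.5615.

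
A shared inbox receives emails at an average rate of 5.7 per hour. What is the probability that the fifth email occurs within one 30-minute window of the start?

Over the interval, μ = 5.7 × 0.5 = 2.85 (a 30-minute window = 0.5 hours).
The fifth arrival falls in the interval iff at least 5 events occur there: P(S_5 ≤ t) = P(N ≥ 5) = 1 − P(N ≤ 4) ≈ 0.1602.

0.1602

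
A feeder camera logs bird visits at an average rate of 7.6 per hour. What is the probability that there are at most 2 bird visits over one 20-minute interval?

Over the interval, μ = 7.6 × 1/3 ≈ 2.53333 (a 20-minute interval = 1/3 hours).
P(N ≤ 2) = Σ_{j=0}^{2} e^(−μ) μ^j/j! ≈ 0.5353.

0.5353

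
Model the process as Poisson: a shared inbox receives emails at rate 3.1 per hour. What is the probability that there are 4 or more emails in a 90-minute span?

Over the interval, μ = 3.1 × 1.5 = 4.65 (a 90-minute span = 1.5 hours).
P(N ≥ 4) = 1 − P(N ≤ 3) = 1 − Σ_{j=0}^{3} e^(−μ) μ^j/j! ≈ 0.6824.

0.6824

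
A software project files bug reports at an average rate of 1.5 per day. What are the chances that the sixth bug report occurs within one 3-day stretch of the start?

Over the interval, μ = 1.5 × 3 = 4.5 (a 3-day stretch = 3 days).
The sixth arrival falls in the interval iff at least 6 events occur there: P(S_6 ≤ t) = P(N ≥ 6) = 1 − P(N ≤ 5) ≈ 0.2971.

0.2971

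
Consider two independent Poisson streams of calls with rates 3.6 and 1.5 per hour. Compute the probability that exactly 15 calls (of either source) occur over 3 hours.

Independent Poisson processes superpose: combined rate λ = 3.6 + 1.5 = 5.1 per hour.
Over the interval, μ = 5.1 × 3 = 15.3 (3 hours).
P(N = 15) = e^(−15.3) · 15.3^15/15! ≈ 0.1021.

0.1021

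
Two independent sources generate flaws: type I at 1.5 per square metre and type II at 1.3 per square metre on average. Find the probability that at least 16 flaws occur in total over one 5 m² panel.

0.3306

Independent Poisson processes superpose: combined rate λ = 1.5 + 1.3 = 2.8 per square metre.
Over the interval, μ = 2.8 × 5 = 14 (a 5 m² panel = 5 square metres).
P(N ≥ 16) = 1 − P(N ≤ 15) ≈ 0.3306.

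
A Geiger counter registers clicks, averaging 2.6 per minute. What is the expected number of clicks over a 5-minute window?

E[N] = λt = 2.6 × 5 = 13 (a 5-minute window = 5 minutes).

13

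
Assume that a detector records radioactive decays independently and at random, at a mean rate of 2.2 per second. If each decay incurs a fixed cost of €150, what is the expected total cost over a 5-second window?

€1650

E[N] = 2.2 × 5 = 11 (a 5-second window = 5 seconds); E[cost] = 11 × €150 = €1650.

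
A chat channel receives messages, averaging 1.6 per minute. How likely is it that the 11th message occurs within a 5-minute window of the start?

0.1841

Over the interval, μ = 1.6 × 5 = 8 (a 5-minute window = 5 minutes).
The 11th arrival falls in the interval iff at least 11 events occur there: P(S_11 ≤ t) = P(N ≥ 11) = 1 − P(N ≤ 10) ≈ 0.1841.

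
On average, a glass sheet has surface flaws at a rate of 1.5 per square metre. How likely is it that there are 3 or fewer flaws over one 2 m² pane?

Over the interval, μ = 1.5 × 2 = 3 (a 2 m² pane = 2 square metres).
P(N ≤ 3) = Σ_{j=0}^{3} e^(−μ) μ^j/j! ≈ 0.6472.

0.6472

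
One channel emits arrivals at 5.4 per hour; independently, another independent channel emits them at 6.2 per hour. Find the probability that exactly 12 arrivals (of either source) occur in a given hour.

0.1136

Independent Poisson processes superpose: combined rate λ = 5.4 + 6.2 = 11.6 per hour.
So μ = 11.6.
P(N = 12) = e^(−11.6) · 11.6^12/12! ≈ 0.1136.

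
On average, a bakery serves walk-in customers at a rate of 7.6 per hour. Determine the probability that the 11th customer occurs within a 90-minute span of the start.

0.5869

Over the interval, μ = 7.6 × 1.5 = 11.4 (a 90-minute span = 1.5 hours).
The 11th arrival falls in the interval iff at least 11 events occur there: P(S_11 ≤ t) = P(N ≥ 11) = 1 − P(N ≤ 10) ≈ 0.5869.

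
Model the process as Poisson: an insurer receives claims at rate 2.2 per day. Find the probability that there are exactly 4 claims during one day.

0.1082

With mean μ = 2.2 per day,
P(N = 4) = e^(−μ) μ^4/4! = e^(−2.2) · 2.2^4/24 ≈ 0.1082.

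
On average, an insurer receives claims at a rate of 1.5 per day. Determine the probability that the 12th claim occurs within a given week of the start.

Over the interval, μ = 1.5 × 7 = 10.5 (a week = 7 days).
The 12th arrival falls in the interval iff at least 12 events occur there: P(S_12 ≤ t) = P(N ≥ 12) = 1 − P(N ≤ 11) ≈ 0.3613.

0.3613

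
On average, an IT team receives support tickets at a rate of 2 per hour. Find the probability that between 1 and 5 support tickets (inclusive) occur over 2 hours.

Over the interval, μ = 2 × 2 = 4 (2 hours).
P(1 ≤ N ≤ 5) = Σ_{j=1}^{5} e^(−4) · 4^j/j! ≈ 0.7668.

0.7668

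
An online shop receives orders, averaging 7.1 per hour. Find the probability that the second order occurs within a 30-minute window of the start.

Over the interval, μ = 7.1 × 0.5 = 3.55 (a 30-minute window = 0.5 hours).
The second arrival falls in the interval iff at least 2 events occur there: P(S_2 ≤ t) = P(N ≥ 2) = 1 − P(N ≤ 1) ≈ 0.8693.

0.8693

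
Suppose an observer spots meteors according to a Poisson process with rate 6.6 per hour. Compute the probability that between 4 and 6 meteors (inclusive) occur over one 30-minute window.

Over the interval, μ = 6.6 × 0.5 = 3.3 (a 30-minute window = 0.5 hours).
P(4 ≤ N ≤ 6) = Σ_{j=4}^{6} e^(−3.3) · 3.3^j/j! ≈ 0.3687.

0.3687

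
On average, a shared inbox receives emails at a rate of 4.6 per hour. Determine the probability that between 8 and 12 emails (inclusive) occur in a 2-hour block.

Over the interval, μ = 4.6 × 2 = 9.2 (a 2-hour block = 2 hours).
P(8 ≤ N ≤ 12) = Σ_{j=8}^{12} e^(−9.2) · 9.2^j/j! ≈ 0.5597.

0.5597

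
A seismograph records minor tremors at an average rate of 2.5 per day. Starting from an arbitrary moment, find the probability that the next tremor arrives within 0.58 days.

0.7654

Inter-arrival times are exponential with rate λ = 2.5 per day.
P(T ≤ 0.58) = 1 − e^(−λt) = 1 − e^(−2.5 × 0.58) = 1 − e^(−1.45) ≈ 0.7654.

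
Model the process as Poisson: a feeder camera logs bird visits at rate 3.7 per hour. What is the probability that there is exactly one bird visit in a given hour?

With mean μ = 3.7 per hour,
P(N = 1) = e^(−μ) μ^1/1! = e^(−3.7) · 3.7^1/1 ≈ 0.0915.

0.0915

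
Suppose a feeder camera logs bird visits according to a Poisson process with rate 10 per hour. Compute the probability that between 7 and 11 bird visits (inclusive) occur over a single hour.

With mean μ = 10 per hour,
P(7 ≤ N ≤ 11) = Σ_{j=7}^{11} e^(−10) · 10^j/j! ≈ 0.5666.

0.5666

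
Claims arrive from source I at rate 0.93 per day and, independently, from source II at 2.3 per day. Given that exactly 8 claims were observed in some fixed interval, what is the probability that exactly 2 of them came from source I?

Given the total, each event is independently from source I with probability p = λ_I/(λ_I+λ_II) = 0.93/3.23 ≈ 0.2879.
So K ~ Binomial(8, 0.93/3.23): P(K = 2) = C(8,2) · (0.93/3.23)^2 · (2.3/3.23)^6 ≈ 0.3026.

0.3026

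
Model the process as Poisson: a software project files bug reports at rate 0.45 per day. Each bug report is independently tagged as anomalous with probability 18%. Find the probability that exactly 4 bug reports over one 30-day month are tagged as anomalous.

0.1279

Thinning: the bug reports that are tagged as anomalous themselves form a Poisson process with rate 0.18 × 0.45 = 0.081 per day.
Over the interval, μ = 0.081 × 30 = 2.43 (a 30-day month = 30 days).
P(N = 4) = e^(−2.43) · 2.43^4/4! ≈ 0.1279.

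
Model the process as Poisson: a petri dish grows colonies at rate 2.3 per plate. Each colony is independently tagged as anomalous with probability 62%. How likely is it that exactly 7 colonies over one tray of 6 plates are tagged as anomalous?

Thinning: the colonies that are tagged as anomalous themselves form a Poisson process with rate 0.62 × 2.3 = 1.426 per plate.
Over the interval, μ = 1.426 × 6 = 8.556 (a tray of 6 plates = 6 plates).
P(N = 7) = e^(−8.556) · 8.556^7/7! ≈ 0.1281.

0.1281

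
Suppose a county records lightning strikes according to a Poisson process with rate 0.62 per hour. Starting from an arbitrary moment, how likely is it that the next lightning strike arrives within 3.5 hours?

0.8858

Inter-arrival times are exponential with rate λ = 0.62 per hour.
P(T ≤ 3.5) = 1 − e^(−λt) = 1 − e^(−0.62 × 3.5) = 1 − e^(−2.17) ≈ 0.8858.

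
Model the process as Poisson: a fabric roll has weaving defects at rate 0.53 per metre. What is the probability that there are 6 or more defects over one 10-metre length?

0.4365

Over the interval, μ = 0.53 × 10 = 5.3 (a 10-metre length = 10 metres).
P(N ≥ 6) = 1 − P(N ≤ 5) = 1 − Σ_{j=0}^{5} e^(−μ) μ^j/j! ≈ 0.4365.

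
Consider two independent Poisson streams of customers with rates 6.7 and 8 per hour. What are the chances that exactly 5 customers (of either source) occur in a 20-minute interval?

0.1753

Independent Poisson processes superpose: combined rate λ = 6.7 + 8 = 14.7 per hour.
Over the interval, μ = 14.7 × 1/3 = 4.9 (a 20-minute interval = 1/3 hours).
P(N = 5) = e^(−4.9) · 4.9^5/5! ≈ 0.1753.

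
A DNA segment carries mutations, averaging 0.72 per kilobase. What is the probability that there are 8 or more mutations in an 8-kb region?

0.2237

Over the interval, μ = 0.72 × 8 = 5.76 (an 8-kb region = 8 kilobases).
P(N ≥ 8) = 1 − P(N ≤ 7) = 1 − Σ_{j=0}^{7} e^(−μ) μ^j/j! ≈ 0.2237.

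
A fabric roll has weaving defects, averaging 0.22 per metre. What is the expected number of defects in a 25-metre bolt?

E[N] = λt = 0.22 × 25 = 5.5 (a 25-metre bolt = 25 metres).

5.5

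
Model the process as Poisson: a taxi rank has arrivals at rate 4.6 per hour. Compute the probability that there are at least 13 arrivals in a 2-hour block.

Over the interval, μ = 4.6 × 2 = 9.2 (a 2-hour block = 2 hours).
P(N ≥ 13) = 1 − P(N ≤ 12) = 1 − Σ_{j=0}^{12} e^(−μ) μ^j/j! ≈ 0.1393.

0.1393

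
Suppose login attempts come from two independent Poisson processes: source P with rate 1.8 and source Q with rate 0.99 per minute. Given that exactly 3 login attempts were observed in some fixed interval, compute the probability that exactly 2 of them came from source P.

0.4431

Given the total, each event is independently from source P with probability p = λ_P/(λ_P+λ_Q) = 1.8/2.79 ≈ 0.6452.
So K ~ Binomial(3, 1.8/2.79): P(K = 2) = C(3,2) · (1.8/2.79)^2 · (0.99/2.79)^1 ≈ 0.4431.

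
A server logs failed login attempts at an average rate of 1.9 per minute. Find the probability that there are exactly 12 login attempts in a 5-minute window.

0.0844

Over the interval, μ = 1.9 × 5 = 9.5 (a 5-minute window = 5 minutes).
P(N = 12) = e^(−μ) μ^12/12! = e^(−9.5) · 9.5^12/479001600 ≈ 0.0844.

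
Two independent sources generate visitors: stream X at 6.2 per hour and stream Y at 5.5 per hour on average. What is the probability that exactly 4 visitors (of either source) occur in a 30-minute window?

0.1405

Independent Poisson processes superpose: combined rate λ = 6.2 + 5.5 = 11.7 per hour.
Over the interval, μ = 11.7 × 0.5 = 5.85 (a 30-minute window = 0.5 hours).
P(N = 4) = e^(−5.85) · 5.85^4/4! ≈ 0.1405.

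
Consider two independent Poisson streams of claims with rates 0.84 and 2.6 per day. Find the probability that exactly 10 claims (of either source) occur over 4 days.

0.0709

Independent Poisson processes superpose: combined rate λ = 0.84 + 2.6 = 3.44 per day.
Over the interval, μ = 3.44 × 4 = 13.76 (4 days).
P(N = 10) = e^(−13.76) · 13.76^10/10! ≈ 0.0709.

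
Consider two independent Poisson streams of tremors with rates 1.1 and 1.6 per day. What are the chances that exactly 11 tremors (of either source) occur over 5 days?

0.0932

Independent Poisson processes superpose: combined rate λ = 1.1 + 1.6 = 2.7 per day.
Over the interval, μ = 2.7 × 5 = 13.5 (5 days).
P(N = 11) = e^(−13.5) · 13.5^11/11! ≈ 0.0932.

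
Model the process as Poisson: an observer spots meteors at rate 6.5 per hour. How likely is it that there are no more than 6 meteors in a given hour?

0.5265

With mean μ = 6.5 per hour,
P(N ≤ 6) = Σ_{j=0}^{6} e^(−μ) μ^j/j! ≈ 0.5265.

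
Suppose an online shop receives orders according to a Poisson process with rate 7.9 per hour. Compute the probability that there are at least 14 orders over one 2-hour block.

0.7089

Over the interval, μ = 7.9 × 2 = 15.8 (a 2-hour block = 2 hours).
P(N ≥ 14) = 1 − P(N ≤ 13) = 1 − Σ_{j=0}^{13} e^(−μ) μ^j/j! ≈ 0.7089.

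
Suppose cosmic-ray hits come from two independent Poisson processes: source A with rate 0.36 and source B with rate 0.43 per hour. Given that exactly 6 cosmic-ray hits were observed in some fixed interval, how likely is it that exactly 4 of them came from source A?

Given the total, each event is independently from source A with probability p = λ_A/(λ_A+λ_B) = 0.36/0.79 ≈ 0.4557.
So K ~ Binomial(6, 0.36/0.79): P(K = 4) = C(6,4) · (0.36/0.79)^4 · (0.43/0.79)^2 ≈ 0.1916.

0.1916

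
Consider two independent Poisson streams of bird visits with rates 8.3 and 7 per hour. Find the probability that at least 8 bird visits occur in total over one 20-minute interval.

Independent Poisson processes superpose: combined rate λ = 8.3 + 7 = 15.3 per hour.
Over the interval, μ = 15.3 × 1/3 = 5.1 (a 20-minute interval = 1/3 hours).
P(N ≥ 8) = 1 − P(N ≤ 7) ≈ 0.1440.

0.1440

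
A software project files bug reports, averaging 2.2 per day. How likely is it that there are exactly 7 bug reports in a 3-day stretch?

Over the interval, μ = 2.2 × 3 = 6.6 (a 3-day stretch = 3 days).
P(N = 7) = e^(−μ) μ^7/7! = e^(−6.6) · 6.6^7/5040 ≈ 0.1472.

0.1472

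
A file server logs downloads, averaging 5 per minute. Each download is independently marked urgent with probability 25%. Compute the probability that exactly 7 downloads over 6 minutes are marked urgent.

Thinning: the downloads that are marked urgent themselves form a Poisson process with rate 0.25 × 5 = 1.25 per minute.
Over the interval, μ = 1.25 × 6 = 7.5 (6 minutes).
P(N = 7) = e^(−7.5) · 7.5^7/7! ≈ 0.1465.

0.1465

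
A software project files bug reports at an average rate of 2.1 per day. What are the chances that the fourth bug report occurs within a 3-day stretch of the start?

Over the interval, μ = 2.1 × 3 = 6.3 (a 3-day stretch = 3 days).
The fourth arrival falls in the interval iff at least 4 events occur there: P(S_4 ≤ t) = P(N ≥ 4) = 1 − P(N ≤ 3) ≈ 0.8736.

0.8736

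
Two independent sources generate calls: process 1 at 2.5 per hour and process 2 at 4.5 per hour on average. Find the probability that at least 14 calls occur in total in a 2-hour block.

0.5356

Independent Poisson processes superpose: combined rate λ = 2.5 + 4.5 = 7 per hour.
Over the interval, μ = 7 × 2 = 14 (a 2-hour block = 2 hours).
P(N ≥ 14) = 1 − P(N ≤ 13) ≈ 0.5356.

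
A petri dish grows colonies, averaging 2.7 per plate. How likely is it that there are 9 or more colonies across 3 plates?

Over the interval, μ = 2.7 × 3 = 8.1 (3 plates).
P(N ≥ 9) = 1 − P(N ≤ 8) = 1 − Σ_{j=0}^{8} e^(−μ) μ^j/j! ≈ 0.4214.

0.4214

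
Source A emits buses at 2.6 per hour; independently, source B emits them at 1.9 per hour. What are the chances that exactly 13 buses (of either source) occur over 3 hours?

Independent Poisson processes superpose: combined rate λ = 2.6 + 1.9 = 4.5 per hour.
Over the interval, μ = 4.5 × 3 = 13.5 (3 hours).
P(N = 13) = e^(−13.5) · 13.5^13/13! ≈ 0.1089.

0.1089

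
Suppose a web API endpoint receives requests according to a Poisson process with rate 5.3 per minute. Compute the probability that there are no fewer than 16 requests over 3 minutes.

0.5233

Over the interval, μ = 5.3 × 3 = 15.9 (3 minutes).
P(N ≥ 16) = 1 − P(N ≤ 15) = 1 − Σ_{j=0}^{15} e^(−μ) μ^j/j! ≈ 0.5233.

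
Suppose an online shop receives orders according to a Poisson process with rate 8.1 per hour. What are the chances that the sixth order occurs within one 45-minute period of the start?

0.5663

Over the interval, μ = 8.1 × 0.75 = 6.075 (a 45-minute period = 0.75 hours).
The sixth arrival falls in the interval iff at least 6 events occur there: P(S_6 ≤ t) = P(N ≥ 6) = 1 − P(N ≤ 5) ≈ 0.5663.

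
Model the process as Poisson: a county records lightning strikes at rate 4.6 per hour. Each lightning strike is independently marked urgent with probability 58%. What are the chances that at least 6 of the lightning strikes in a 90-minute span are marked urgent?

0.2152

Thinning: the lightning strikes that are marked urgent themselves form a Poisson process with rate 0.58 × 4.6 = 2.668 per hour.
Over the interval, μ = 2.668 × 1.5 = 4.002 (a 90-minute span = 1.5 hours).
P(N ≥ 6) = 1 − P(N ≤ 5) ≈ 0.2152.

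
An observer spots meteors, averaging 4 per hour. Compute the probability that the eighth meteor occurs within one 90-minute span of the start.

Over the interval, μ = 4 × 1.5 = 6 (a 90-minute span = 1.5 hours).
The eighth arrival falls in the interval iff at least 8 events occur there: P(S_8 ≤ t) = P(N ≥ 8) = 1 − P(N ≤ 7) ≈ 0.2560.

0.2560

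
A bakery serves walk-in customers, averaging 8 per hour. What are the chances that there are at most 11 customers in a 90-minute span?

Over the interval, μ = 8 × 1.5 = 12 (a 90-minute span = 1.5 hours).
P(N ≤ 11) = Σ_{j=0}^{11} e^(−μ) μ^j/j! ≈ 0.4616.

0.4616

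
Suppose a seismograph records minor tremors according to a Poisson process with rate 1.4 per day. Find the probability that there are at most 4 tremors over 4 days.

Over the interval, μ = 1.4 × 4 = 5.6 (4 days).
P(N ≤ 4) = Σ_{j=0}^{4} e^(−μ) μ^j/j! ≈ 0.3422.

0.3422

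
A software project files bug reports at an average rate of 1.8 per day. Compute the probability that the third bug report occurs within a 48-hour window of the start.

0.6973

Over the interval, μ = 1.8 × 2 = 3.6 (a 48-hour window = 2 days).
The third arrival falls in the interval iff at least 3 events occur there: P(S_3 ≤ t) = P(N ≥ 3) = 1 − P(N ≤ 2) ≈ 0.6973.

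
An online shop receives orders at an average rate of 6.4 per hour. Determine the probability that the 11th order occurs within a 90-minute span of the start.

0.3671

Over the interval, μ = 6.4 × 1.5 = 9.6 (a 90-minute span = 1.5 hours).
The 11th arrival falls in the interval iff at least 11 events occur there: P(S_11 ≤ t) = P(N ≥ 11) = 1 − P(N ≤ 10) ≈ 0.3671.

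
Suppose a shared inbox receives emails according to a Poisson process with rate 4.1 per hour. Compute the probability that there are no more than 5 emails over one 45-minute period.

Over the interval, μ = 4.1 × 0.75 = 3.075 (a 45-minute period = 0.75 hours).
P(N ≤ 5) = Σ_{j=0}^{5} e^(−μ) μ^j/j! ≈ 0.9083.

0.9083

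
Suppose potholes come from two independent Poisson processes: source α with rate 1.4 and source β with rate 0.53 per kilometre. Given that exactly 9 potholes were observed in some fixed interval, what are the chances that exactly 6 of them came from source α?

0.2534

Given the total, each event is independently from source α with probability p = λ_α/(λ_α+λ_β) = 1.4/1.93 ≈ 0.7254.
So K ~ Binomial(9, 1.4/1.93): P(K = 6) = C(9,6) · (1.4/1.93)^6 · (0.53/1.93)^3 ≈ 0.2534.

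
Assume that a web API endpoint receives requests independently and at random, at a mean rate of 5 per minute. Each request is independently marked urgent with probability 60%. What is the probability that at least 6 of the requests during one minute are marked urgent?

Thinning: the requests that are marked urgent themselves form a Poisson process with rate 0.6 × 5 = 3 per minute.
So μ = 3.
P(N ≥ 6) = 1 − P(N ≤ 5) ≈ 0.0839.

0.0839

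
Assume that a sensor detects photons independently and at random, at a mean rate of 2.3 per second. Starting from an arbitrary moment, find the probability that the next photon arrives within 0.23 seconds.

0.4108

Inter-arrival times are exponential with rate λ = 2.3 per second.
P(T ≤ 0.23) = 1 − e^(−λt) = 1 − e^(−2.3 × 0.23) = 1 − e^(−0.529) ≈ 0.4108.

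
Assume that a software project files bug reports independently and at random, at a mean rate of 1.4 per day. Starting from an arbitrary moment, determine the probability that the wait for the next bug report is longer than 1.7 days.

0.0926

The wait for the next event is exponential with rate λ = 1.4 per day.
P(T > 1.7) = e^(−λt) = e^(−1.4 × 1.7) = e^(−2.38) ≈ 0.0926.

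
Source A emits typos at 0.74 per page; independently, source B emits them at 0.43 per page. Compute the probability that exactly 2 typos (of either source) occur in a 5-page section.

0.0493

Independent Poisson processes superpose: combined rate λ = 0.74 + 0.43 = 1.17 per page.
Over the interval, μ = 1.17 × 5 = 5.85 (a 5-page section = 5 pages).
P(N = 2) = e^(−5.85) · 5.85^2/2! ≈ 0.0493.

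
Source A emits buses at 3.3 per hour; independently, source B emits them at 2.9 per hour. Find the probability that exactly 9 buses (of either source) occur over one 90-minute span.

Independent Poisson processes superpose: combined rate λ = 3.3 + 2.9 = 6.2 per hour.
Over the interval, μ = 6.2 × 1.5 = 9.3 (a 90-minute span = 1.5 hours).
P(N = 9) = e^(−9.3) · 9.3^9/9! ≈ 0.1311.

0.1311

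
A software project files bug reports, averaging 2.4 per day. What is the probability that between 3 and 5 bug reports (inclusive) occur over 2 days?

0.5085

Over the interval, μ = 2.4 × 2 = 4.8 (2 days).
P(3 ≤ N ≤ 5) = Σ_{j=3}^{5} e^(−4.8) · 4.8^j/j! ≈ 0.5085.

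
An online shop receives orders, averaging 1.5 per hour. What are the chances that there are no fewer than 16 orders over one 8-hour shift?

0.1556

Over the interval, μ = 1.5 × 8 = 12 (an 8-hour shift = 8 hours).
P(N ≥ 16) = 1 − P(N ≤ 15) = 1 − Σ_{j=0}^{15} e^(−μ) μ^j/j! ≈ 0.1556.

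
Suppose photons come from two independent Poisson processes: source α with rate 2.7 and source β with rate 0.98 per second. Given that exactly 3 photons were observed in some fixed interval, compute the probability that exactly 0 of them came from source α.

0.0189

Given the total, each event is independently from source α with probability p = λ_α/(λ_α+λ_β) = 2.7/3.68 ≈ 0.7337.
So K ~ Binomial(3, 2.7/3.68): P(K = 0) = C(3,0) · (2.7/3.68)^0 · (0.98/3.68)^3 ≈ 0.0189.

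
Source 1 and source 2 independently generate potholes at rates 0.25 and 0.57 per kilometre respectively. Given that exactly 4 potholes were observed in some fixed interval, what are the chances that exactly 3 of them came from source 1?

0.0788

Given the total, each event is independently from source 1 with probability p = λ_1/(λ_1+λ_2) = 0.25/0.82 ≈ 0.3049.
So K ~ Binomial(4, 0.25/0.82): P(K = 3) = C(4,3) · (0.25/0.82)^3 · (0.57/0.82)^1 ≈ 0.0788.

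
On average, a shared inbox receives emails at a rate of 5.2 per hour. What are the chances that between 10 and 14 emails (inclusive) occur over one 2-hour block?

0.4850

Over the interval, μ = 5.2 × 2 = 10.4 (a 2-hour block = 2 hours).
P(10 ≤ N ≤ 14) = Σ_{j=10}^{14} e^(−10.4) · 10.4^j/j! ≈ 0.4850.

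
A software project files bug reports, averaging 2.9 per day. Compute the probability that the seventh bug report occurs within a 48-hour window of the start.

0.3616

Over the interval, μ = 2.9 × 2 = 5.8 (a 48-hour window = 2 days).
The seventh arrival falls in the interval iff at least 7 events occur there: P(S_7 ≤ t) = P(N ≥ 7) = 1 − P(N ≤ 6) ≈ 0.3616.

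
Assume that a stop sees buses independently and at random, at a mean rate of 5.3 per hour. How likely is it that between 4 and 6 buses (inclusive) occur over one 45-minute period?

Over the interval, μ = 5.3 × 0.75 = 3.975 (a 45-minute period = 0.75 hours).
P(4 ≤ N ≤ 6) = Σ_{j=4}^{6} e^(−3.975) · 3.975^j/j! ≈ 0.4535.

0.4535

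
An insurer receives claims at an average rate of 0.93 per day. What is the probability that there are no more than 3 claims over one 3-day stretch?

Over the interval, μ = 0.93 × 3 = 2.79 (a 3-day stretch = 3 days).
P(N ≤ 3) = Σ_{j=0}^{3} e^(−μ) μ^j/j! ≈ 0.6942.

0.6942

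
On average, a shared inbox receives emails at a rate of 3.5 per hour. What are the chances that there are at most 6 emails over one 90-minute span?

Over the interval, μ = 3.5 × 1.5 = 5.25 (a 90-minute span = 1.5 hours).
P(N ≤ 6) = Σ_{j=0}^{6} e^(−μ) μ^j/j! ≈ 0.7248.

0.7248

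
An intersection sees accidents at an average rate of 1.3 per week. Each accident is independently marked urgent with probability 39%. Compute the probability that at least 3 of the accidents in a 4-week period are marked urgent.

0.3309

Thinning: the accidents that are marked urgent themselves form a Poisson process with rate 0.39 × 1.3 = 0.507 per week.
Over the interval, μ = 0.507 × 4 = 2.028 (a 4-week period = 4 weeks).
P(N ≥ 3) = 1 − P(N ≤ 2) ≈ 0.3309.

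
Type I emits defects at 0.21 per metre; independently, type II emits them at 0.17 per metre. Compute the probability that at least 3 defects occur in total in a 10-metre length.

0.7311

Independent Poisson processes superpose: combined rate λ = 0.21 + 0.17 = 0.38 per metre.
Over the interval, μ = 0.38 × 10 = 3.8 (a 10-metre length = 10 metres).
P(N ≥ 3) = 1 − P(N ≤ 2) ≈ 0.7311.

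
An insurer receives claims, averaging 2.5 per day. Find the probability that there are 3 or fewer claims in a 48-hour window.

0.2650

Over the interval, μ = 2.5 × 2 = 5 (a 48-hour window = 2 days).
P(N ≤ 3) = Σ_{j=0}^{3} e^(−μ) μ^j/j! ≈ 0.2650.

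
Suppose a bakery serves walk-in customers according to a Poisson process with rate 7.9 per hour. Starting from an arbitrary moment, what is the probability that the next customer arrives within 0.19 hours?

Inter-arrival times are exponential with rate λ = 7.9 per hour.
P(T ≤ 0.19) = 1 − e^(−λt) = 1 − e^(−7.9 × 0.19) = 1 − e^(−1.501) ≈ 0.7771.

0.7771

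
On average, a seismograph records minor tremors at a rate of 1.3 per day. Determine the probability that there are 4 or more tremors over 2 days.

Over the interval, μ = 1.3 × 2 = 2.6 (2 days).
P(N ≥ 4) = 1 − P(N ≤ 3) = 1 − Σ_{j=0}^{3} e^(−μ) μ^j/j! ≈ 0.2640.

0.2640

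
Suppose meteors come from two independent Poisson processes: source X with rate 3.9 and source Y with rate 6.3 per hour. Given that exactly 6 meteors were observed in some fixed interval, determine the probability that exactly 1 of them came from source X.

Given the total, each event is independently from source X with probability p = λ_X/(λ_X+λ_Y) = 3.9/10.2 ≈ 0.3824.
So K ~ Binomial(6, 3.9/10.2): P(K = 1) = C(6,1) · (3.9/10.2)^1 · (6.3/10.2)^5 ≈ 0.2062.

0.2062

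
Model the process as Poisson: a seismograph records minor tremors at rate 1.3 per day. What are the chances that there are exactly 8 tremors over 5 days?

Over the interval, μ = 1.3 × 5 = 6.5 (5 days).
P(N = 8) = e^(−μ) μ^8/8! = e^(−6.5) · 6.5^8/40320 ≈ 0.1188.

0.1188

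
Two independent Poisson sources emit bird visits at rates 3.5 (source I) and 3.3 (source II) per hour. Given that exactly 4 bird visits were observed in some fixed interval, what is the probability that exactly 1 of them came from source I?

0.2353

Given the total, each event is independently from source I with probability p = λ_I/(λ_I+λ_II) = 3.5/6.8 ≈ 0.5147.
So K ~ Binomial(4, 3.5/6.8): P(K = 1) = C(4,1) · (3.5/6.8)^1 · (3.3/6.8)^3 ≈ 0.2353.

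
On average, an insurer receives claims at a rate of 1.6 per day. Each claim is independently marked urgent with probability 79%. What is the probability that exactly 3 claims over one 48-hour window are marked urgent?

Thinning: the claims that are marked urgent themselves form a Poisson process with rate 0.79 × 1.6 = 1.264 per day.
Over the interval, μ = 1.264 × 2 = 2.528 (a 48-hour window = 2 days).
P(N = 3) = e^(−2.528) · 2.528^3/3! ≈ 0.2149.

0.2149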